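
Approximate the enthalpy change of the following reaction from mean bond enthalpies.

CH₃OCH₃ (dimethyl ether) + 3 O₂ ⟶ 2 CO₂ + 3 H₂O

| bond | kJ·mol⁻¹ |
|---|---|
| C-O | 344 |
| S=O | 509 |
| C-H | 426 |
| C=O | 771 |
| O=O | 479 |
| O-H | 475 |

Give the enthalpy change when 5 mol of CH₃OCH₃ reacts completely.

Bonds broken (reactants):
  C-H: 6 × 426 = 2556
  C-O: 2 × 344 = 688
  O=O: 3 × 479 = 1437
  Σ(broken) = 4681 kJ
Bonds formed (products):
  C=O: 4 × 771 = 3084
  O-H: 6 × 475 = 2850
  Σ(formed) = 5934 kJ
ΔH = Σ(broken) − Σ(formed) = 4681 − 5934 = −1253 kJ
For 5× the reaction as written: 5 × (−1253) = −6265 kJ

ΔH = −6265 kJ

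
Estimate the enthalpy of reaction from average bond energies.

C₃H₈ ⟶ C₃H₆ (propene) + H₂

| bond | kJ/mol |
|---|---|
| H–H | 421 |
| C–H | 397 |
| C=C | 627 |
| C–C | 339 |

Bonds broken (reactants):
  C–C: 2 × 339 = 678
  C–H: 8 × 397 = 3176
  Σ(broken) = 3854 kJ
Bonds formed (products):
  C–C: 1 × 339 = 339
  C–H: 6 × 397 = 2382
  C=C: 1 × 627 = 627
  H–H: 1 × 421 = 421
  Σ(formed) = 3769 kJ
ΔH = Σ(broken) − Σ(formed) = 3854 − 3769 = +85 kJ

ΔH ≈ +85 kJ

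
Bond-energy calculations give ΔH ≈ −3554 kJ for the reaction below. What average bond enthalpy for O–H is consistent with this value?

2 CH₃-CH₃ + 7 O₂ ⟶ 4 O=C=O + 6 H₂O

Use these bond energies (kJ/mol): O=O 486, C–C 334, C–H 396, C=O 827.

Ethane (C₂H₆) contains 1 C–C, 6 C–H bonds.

Let D be the O–H bond energy.
Σ(broken) = 2×334 + 12×396 + 7×486 = 8822
Σ(formed) = 8×827 + 12×D = 6616 + 12D
ΔH = Σ(broken) − Σ(formed) = (8822) − (6616 + 12D) = +2206 − 12D
Setting this equal to −3554 kJ gives 12D = 5760, so D = 480 kJ/mol.

D(O–H) ≈ 480 kJ/mol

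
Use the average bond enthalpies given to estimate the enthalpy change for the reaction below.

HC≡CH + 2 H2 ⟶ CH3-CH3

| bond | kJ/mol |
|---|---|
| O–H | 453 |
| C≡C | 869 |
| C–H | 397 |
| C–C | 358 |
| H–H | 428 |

ΔH ≈ −221 kJ

Bonds broken (reactants):
  C≡C: 1 × 869 = 869
  C–H: 2 × 397 = 794
  H–H: 2 × 428 = 856
  Σ(broken) = 2519 kJ
Bonds formed (products):
  C–C: 1 × 358 = 358
  C–H: 6 × 397 = 2382
  Σ(formed) = 2740 kJ
ΔH = Σ(broken) − Σ(formed) = 2519 − 2740 = −221 kJ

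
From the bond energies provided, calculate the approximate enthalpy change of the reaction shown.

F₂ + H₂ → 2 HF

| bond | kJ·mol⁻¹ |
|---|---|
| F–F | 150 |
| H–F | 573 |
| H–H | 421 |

Bonds broken (reactants):
  F–F: 1 × 150 = 150
  H–H: 1 × 421 = 421
  Σ(broken) = 571 kJ
Bonds formed (products):
  H–F: 2 × 573 = 1146
  Σ(formed) = 1146 kJ
ΔH = Σ(broken) − Σ(formed) = 571 − 1146 = −575 kJ

ΔH ≈ −575 kJ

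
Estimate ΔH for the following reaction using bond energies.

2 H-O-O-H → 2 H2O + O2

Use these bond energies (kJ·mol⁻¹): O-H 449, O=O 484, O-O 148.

ΔH ≈ −188 kJ

Bonds broken (reactants):
  O-H: 4 × 449 = 1796
  O-O: 2 × 148 = 296
  Σ(broken) = 2092 kJ
Bonds formed (products):
  O-H: 4 × 449 = 1796
  O=O: 1 × 484 = 484
  Σ(formed) = 2280 kJ
ΔH = Σ(broken) − Σ(formed) = 2092 − 2280 = −188 kJ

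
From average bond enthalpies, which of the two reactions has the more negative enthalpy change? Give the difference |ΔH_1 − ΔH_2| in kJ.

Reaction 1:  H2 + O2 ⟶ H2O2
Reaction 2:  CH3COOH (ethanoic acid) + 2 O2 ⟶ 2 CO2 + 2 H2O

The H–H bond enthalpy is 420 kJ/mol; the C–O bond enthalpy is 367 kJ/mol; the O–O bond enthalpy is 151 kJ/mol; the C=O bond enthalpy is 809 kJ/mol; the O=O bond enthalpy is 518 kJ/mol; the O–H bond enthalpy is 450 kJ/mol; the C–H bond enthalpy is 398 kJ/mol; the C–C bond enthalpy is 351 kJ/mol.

Reaction 2, by 716 kJ

Reaction 1:
  Bonds broken (reactants):
    H–H: 1 × 420 = 420
    O=O: 1 × 518 = 518
    Σ(broken) = 938 kJ
  Bonds formed (products):
    O–H: 2 × 450 = 900
    O–O: 1 × 151 = 151
    Σ(formed) = 1051 kJ
  ΔH_1 = 938 − 1051 = −113 kJ
Reaction 2:
  Bonds broken (reactants):
    C–C: 1 × 351 = 351
    C–H: 3 × 398 = 1194
    C–O: 1 × 367 = 367
    C=O: 1 × 809 = 809
    O–H: 1 × 450 = 450
    O=O: 2 × 518 = 1036
    Σ(broken) = 4207 kJ
  Bonds formed (products):
    C=O: 4 × 809 = 3236
    O–H: 4 × 450 = 1800
    Σ(formed) = 5036 kJ
  ΔH_2 = 4207 − 5036 = −829 kJ
ΔH_1 − ΔH_2 = +716 kJ, so reaction 2 has the more negative ΔH; |ΔH_1 − ΔH_2| = 716 kJ.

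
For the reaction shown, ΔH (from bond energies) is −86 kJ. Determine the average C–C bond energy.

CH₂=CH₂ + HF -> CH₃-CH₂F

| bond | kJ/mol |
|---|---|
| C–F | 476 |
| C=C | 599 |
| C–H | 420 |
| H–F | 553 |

Let D be the C–C bond energy.
Σ(broken) = 4×420 + 1×599 + 1×553 = 2832
Σ(formed) = 1×D + 1×476 + 5×420 = 2576 + D
ΔH = Σ(broken) − Σ(formed) = (2832) − (2576 + D) = +256 − D
Setting this equal to −86 kJ gives D = 342 kJ/mol.

D(C–C) ≈ 342 kJ/mol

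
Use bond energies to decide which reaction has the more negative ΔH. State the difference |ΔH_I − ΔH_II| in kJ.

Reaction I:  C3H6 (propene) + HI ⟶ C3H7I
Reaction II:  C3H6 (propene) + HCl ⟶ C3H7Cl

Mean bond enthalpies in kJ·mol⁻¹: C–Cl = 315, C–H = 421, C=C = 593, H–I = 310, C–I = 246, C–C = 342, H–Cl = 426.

Reaction I:
  Bonds broken (reactants):
    C–C: 1 × 342 = 342
    C–H: 6 × 421 = 2526
    C=C: 1 × 593 = 593
    H–I: 1 × 310 = 310
    Σ(broken) = 3771 kJ
  Bonds formed (products):
    C–C: 2 × 342 = 684
    C–H: 7 × 421 = 2947
    C–I: 1 × 246 = 246
    Σ(formed) = 3877 kJ
  ΔH_I = 3771 − 3877 = −106 kJ
Reaction II:
  Bonds broken (reactants):
    C–C: 1 × 342 = 342
    C–H: 6 × 421 = 2526
    C=C: 1 × 593 = 593
    H–Cl: 1 × 426 = 426
    Σ(broken) = 3887 kJ
  Bonds formed (products):
    C–C: 2 × 342 = 684
    C–Cl: 1 × 315 = 315
    C–H: 7 × 421 = 2947
    Σ(formed) = 3946 kJ
  ΔH_II = 3887 − 3946 = −59 kJ
ΔH_I − ΔH_II = −47 kJ, so reaction I has the more negative ΔH; |ΔH_I − ΔH_II| = 47 kJ.

Reaction I, by 47 kJ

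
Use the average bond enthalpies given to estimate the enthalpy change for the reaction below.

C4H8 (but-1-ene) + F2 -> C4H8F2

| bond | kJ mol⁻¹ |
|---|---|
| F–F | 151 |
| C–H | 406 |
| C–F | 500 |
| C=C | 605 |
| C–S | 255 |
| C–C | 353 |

ΔH ≈ −597 kJ

Bonds broken (reactants):
  C–C: 2 × 353 = 706
  C–H: 8 × 406 = 3248
  C=C: 1 × 605 = 605
  F–F: 1 × 151 = 151
  Σ(broken) = 4710 kJ
Bonds formed (products):
  C–C: 3 × 353 = 1059
  C–F: 2 × 500 = 1000
  C–H: 8 × 406 = 3248
  Σ(formed) = 5307 kJ
ΔH = Σ(broken) − Σ(formed) = 4710 − 5307 = −597 kJ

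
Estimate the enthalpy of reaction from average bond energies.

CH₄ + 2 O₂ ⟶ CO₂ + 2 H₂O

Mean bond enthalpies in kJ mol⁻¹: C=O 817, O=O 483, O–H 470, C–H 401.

Bonds broken (reactants):
  C–H: 4 × 401 = 1604
  O=O: 2 × 483 = 966
  Σ(broken) = 2570 kJ
Bonds formed (products):
  C=O: 2 × 817 = 1634
  O–H: 4 × 470 = 1880
  Σ(formed) = 3514 kJ
ΔH = Σ(broken) − Σ(formed) = 2570 − 3514 = −944 kJ

ΔH ≈ −944 kJ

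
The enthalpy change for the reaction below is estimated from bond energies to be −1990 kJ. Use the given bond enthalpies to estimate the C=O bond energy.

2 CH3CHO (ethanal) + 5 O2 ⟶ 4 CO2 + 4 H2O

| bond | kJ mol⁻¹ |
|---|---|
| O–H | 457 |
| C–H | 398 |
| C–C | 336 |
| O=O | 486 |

D(C=O) ≈ 770 kJ/mol

Let D be the C=O bond energy.
Σ(broken) = 2×336 + 8×398 + 2×D + 5×486 = 6286 + 2D
Σ(formed) = 8×D + 8×457 = 3656 + 8D
ΔH = Σ(broken) − Σ(formed) = (6286 + 2D) − (3656 + 8D) = +2630 − 6D
Setting this equal to −1990 kJ gives 6D = 4620, so D = 770 kJ/mol.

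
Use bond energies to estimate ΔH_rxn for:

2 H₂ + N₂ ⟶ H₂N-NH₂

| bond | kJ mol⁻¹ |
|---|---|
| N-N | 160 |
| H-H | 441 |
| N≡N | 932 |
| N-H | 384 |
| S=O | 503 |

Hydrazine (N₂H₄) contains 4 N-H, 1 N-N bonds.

Bonds broken (reactants):
  H-H: 2 × 441 = 882
  N≡N: 1 × 932 = 932
  Σ(broken) = 1814 kJ
Bonds formed (products):
  N-H: 4 × 384 = 1536
  N-N: 1 × 160 = 160
  Σ(formed) = 1696 kJ
ΔH = Σ(broken) − Σ(formed) = 1814 − 1696 = +118 kJ

ΔH ≈ +118 kJ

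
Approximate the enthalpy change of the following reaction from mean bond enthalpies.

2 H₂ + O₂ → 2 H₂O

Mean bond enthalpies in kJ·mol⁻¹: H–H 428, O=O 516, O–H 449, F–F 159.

ΔH ≈ −424 kJ

Bonds broken (reactants):
  H–H: 2 × 428 = 856
  O=O: 1 × 516 = 516
  Σ(broken) = 1372 kJ
Bonds formed (products):
  O–H: 4 × 449 = 1796
  Σ(formed) = 1796 kJ
ΔH = Σ(broken) − Σ(formed) = 1372 − 1796 = −424 kJ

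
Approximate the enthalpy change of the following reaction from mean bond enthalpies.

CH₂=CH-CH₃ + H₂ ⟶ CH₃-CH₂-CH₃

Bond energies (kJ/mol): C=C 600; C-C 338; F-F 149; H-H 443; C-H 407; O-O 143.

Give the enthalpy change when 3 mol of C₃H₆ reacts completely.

ΔH = −327 kJ

Bonds broken (reactants):
  C-C: 1 × 338 = 338
  C-H: 6 × 407 = 2442
  C=C: 1 × 600 = 600
  H-H: 1 × 443 = 443
  Σ(broken) = 3823 kJ
Bonds formed (products):
  C-C: 2 × 338 = 676
  C-H: 8 × 407 = 3256
  Σ(formed) = 3932 kJ
ΔH = Σ(broken) − Σ(formed) = 3823 − 3932 = −109 kJ
For 3× the reaction as written: 3 × (−109) = −327 kJ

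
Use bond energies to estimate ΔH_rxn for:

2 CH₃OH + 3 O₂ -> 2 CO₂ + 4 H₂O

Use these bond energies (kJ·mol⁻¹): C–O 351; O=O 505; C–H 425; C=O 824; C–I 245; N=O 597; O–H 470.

Bonds broken (reactants):
  C–H: 6 × 425 = 2550
  C–O: 2 × 351 = 702
  O–H: 2 × 470 = 940
  O=O: 3 × 505 = 1515
  Σ(broken) = 5707 kJ
Bonds formed (products):
  C=O: 4 × 824 = 3296
  O–H: 8 × 470 = 3760
  Σ(formed) = 7056 kJ
ΔH = Σ(broken) − Σ(formed) = 5707 − 7056 = −1349 kJ

ΔH ≈ −1349 kJ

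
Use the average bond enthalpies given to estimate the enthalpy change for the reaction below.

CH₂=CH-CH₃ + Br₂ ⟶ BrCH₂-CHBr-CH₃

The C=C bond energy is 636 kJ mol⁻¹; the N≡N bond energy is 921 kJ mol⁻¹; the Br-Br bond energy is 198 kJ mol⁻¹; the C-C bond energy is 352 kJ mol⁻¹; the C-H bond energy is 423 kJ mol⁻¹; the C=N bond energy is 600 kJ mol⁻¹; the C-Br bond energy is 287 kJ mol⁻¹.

ΔH ≈ −92 kJ

Bonds broken (reactants):
  Br-Br: 1 × 198 = 198
  C-C: 1 × 352 = 352
  C-H: 6 × 423 = 2538
  C=C: 1 × 636 = 636
  Σ(broken) = 3724 kJ
Bonds formed (products):
  C-Br: 2 × 287 = 574
  C-C: 2 × 352 = 704
  C-H: 6 × 423 = 2538
  Σ(formed) = 3816 kJ
ΔH = Σ(broken) − Σ(formed) = 3724 − 3816 = −92 kJ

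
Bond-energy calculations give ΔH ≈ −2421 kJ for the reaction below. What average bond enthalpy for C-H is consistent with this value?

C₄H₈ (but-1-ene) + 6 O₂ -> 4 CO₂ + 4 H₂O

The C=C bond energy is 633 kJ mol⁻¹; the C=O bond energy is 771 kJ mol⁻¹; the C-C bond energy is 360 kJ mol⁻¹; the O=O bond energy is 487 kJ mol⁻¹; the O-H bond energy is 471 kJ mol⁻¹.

Let D be the C-H bond energy.
Σ(broken) = 2×360 + 8×D + 1×633 + 6×487 = 4275 + 8D
Σ(formed) = 8×771 + 8×471 = 9936
ΔH = Σ(broken) − Σ(formed) = (4275 + 8D) − (9936) = −5661 + 8D
Setting this equal to −2421 kJ gives 8D = 3240, so D = 405 kJ/mol.

D(C-H) ≈ 405 kJ/mol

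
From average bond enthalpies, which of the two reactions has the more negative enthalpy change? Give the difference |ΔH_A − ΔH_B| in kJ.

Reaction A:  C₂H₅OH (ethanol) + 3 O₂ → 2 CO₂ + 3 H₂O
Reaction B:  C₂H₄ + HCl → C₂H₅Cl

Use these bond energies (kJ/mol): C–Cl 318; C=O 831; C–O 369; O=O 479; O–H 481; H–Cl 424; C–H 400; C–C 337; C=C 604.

Reaction A:
  Bonds broken (reactants):
    C–C: 1 × 337 = 337
    C–H: 5 × 400 = 2000
    C–O: 1 × 369 = 369
    O–H: 1 × 481 = 481
    O=O: 3 × 479 = 1437
    Σ(broken) = 4624 kJ
  Bonds formed (products):
    C=O: 4 × 831 = 3324
    O–H: 6 × 481 = 2886
    Σ(formed) = 6210 kJ
  ΔH_A = 4624 − 6210 = −1586 kJ
Reaction B:
  Bonds broken (reactants):
    C–H: 4 × 400 = 1600
    C=C: 1 × 604 = 604
    H–Cl: 1 × 424 = 424
    Σ(broken) = 2628 kJ
  Bonds formed (products):
    C–C: 1 × 337 = 337
    C–Cl: 1 × 318 = 318
    C–H: 5 × 400 = 2000
    Σ(formed) = 2655 kJ
  ΔH_B = 2628 − 2655 = −27 kJ
ΔH_A − ΔH_B = −1559 kJ, so reaction A has the more negative ΔH; |ΔH_A − ΔH_B| = 1559 kJ.

Reaction A, by 1559 kJ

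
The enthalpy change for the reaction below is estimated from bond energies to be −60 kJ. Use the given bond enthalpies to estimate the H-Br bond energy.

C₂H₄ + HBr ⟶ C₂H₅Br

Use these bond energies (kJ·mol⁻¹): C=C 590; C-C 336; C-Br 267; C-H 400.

D(H-Br) ≈ 353 kJ/mol

Let D be the H-Br bond energy.
Σ(broken) = 4×400 + 1×590 + 1×D = 2190 + D
Σ(formed) = 1×267 + 1×336 + 5×400 = 2603
ΔH = Σ(broken) − Σ(formed) = (2190 + D) − (2603) = −413 + D
Setting this equal to −60 kJ gives D = 353 kJ/mol.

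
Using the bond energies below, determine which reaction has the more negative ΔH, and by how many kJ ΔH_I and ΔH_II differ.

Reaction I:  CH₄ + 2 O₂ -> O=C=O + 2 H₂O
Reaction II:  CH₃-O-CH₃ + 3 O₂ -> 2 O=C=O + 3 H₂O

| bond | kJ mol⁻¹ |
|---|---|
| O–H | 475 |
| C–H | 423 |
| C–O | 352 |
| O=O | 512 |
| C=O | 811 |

Reaction I:
  Bonds broken (reactants):
    C–H: 4 × 423 = 1692
    O=O: 2 × 512 = 1024
    Σ(broken) = 2716 kJ
  Bonds formed (products):
    C=O: 2 × 811 = 1622
    O–H: 4 × 475 = 1900
    Σ(formed) = 3522 kJ
  ΔH_I = 2716 − 3522 = −806 kJ
Reaction II:
  Bonds broken (reactants):
    C–H: 6 × 423 = 2538
    C–O: 2 × 352 = 704
    O=O: 3 × 512 = 1536
    Σ(broken) = 4778 kJ
  Bonds formed (products):
    C=O: 4 × 811 = 3244
    O–H: 6 × 475 = 2850
    Σ(formed) = 6094 kJ
  ΔH_II = 4778 − 6094 = −1316 kJ
ΔH_I − ΔH_II = +510 kJ, so reaction II has the more negative ΔH; |ΔH_I − ΔH_II| = 510 kJ.

Reaction II, by 510 kJ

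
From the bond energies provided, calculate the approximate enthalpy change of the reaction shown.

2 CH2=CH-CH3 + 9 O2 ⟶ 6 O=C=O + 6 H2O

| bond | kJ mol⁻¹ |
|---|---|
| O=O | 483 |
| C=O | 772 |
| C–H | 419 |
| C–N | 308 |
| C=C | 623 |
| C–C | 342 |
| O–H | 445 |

Bonds broken (reactants):
  C–C: 2 × 342 = 684
  C–H: 12 × 419 = 5028
  C=C: 2 × 623 = 1246
  O=O: 9 × 483 = 4347
  Σ(broken) = 11305 kJ
Bonds formed (products):
  C=O: 12 × 772 = 9264
  O–H: 12 × 445 = 5340
  Σ(formed) = 14604 kJ
ΔH = Σ(broken) − Σ(formed) = 11305 − 14604 = −3299 kJ

ΔH ≈ −3299 kJ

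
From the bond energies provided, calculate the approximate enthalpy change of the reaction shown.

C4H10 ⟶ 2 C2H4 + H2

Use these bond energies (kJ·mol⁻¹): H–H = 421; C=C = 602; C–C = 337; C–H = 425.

Bonds broken (reactants):
  C–C: 3 × 337 = 1011
  C–H: 10 × 425 = 4250
  Σ(broken) = 5261 kJ
Bonds formed (products):
  C–H: 8 × 425 = 3400
  C=C: 2 × 602 = 1204
  H–H: 1 × 421 = 421
  Σ(formed) = 5025 kJ
ΔH = Σ(broken) − Σ(formed) = 5261 − 5025 = +236 kJ

ΔH ≈ +236 kJ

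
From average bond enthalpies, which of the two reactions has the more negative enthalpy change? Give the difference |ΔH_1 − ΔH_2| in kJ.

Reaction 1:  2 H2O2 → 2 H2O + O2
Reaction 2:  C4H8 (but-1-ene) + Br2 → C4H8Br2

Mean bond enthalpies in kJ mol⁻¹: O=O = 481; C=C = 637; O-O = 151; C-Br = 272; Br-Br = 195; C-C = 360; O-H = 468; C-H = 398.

Reaction 1, by 107 kJ

Reaction 1:
  Bonds broken (reactants):
    O-H: 4 × 468 = 1872
    O-O: 2 × 151 = 302
    Σ(broken) = 2174 kJ
  Bonds formed (products):
    O-H: 4 × 468 = 1872
    O=O: 1 × 481 = 481
    Σ(formed) = 2353 kJ
  ΔH_1 = 2174 − 2353 = −179 kJ
Reaction 2:
  Bonds broken (reactants):
    Br-Br: 1 × 195 = 195
    C-C: 2 × 360 = 720
    C-H: 8 × 398 = 3184
    C=C: 1 × 637 = 637
    Σ(broken) = 4736 kJ
  Bonds formed (products):
    C-Br: 2 × 272 = 544
    C-C: 3 × 360 = 1080
    C-H: 8 × 398 = 3184
    Σ(formed) = 4808 kJ
  ΔH_2 = 4736 − 4808 = −72 kJ
ΔH_1 − ΔH_2 = −107 kJ, so reaction 1 has the more negative ΔH; |ΔH_1 − ΔH_2| = 107 kJ.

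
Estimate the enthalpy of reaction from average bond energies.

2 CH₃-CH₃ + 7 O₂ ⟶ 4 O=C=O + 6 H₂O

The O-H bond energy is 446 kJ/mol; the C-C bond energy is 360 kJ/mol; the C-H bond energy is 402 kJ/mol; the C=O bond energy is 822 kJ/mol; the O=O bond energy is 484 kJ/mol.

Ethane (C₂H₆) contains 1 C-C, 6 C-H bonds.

Bonds broken (reactants):
  C-C: 2 × 360 = 720
  C-H: 12 × 402 = 4824
  O=O: 7 × 484 = 3388
  Σ(broken) = 8932 kJ
Bonds formed (products):
  C=O: 8 × 822 = 6576
  O-H: 12 × 446 = 5352
  Σ(formed) = 11928 kJ
ΔH = Σ(broken) − Σ(formed) = 8932 − 11928 = −2996 kJ

ΔH ≈ −2996 kJ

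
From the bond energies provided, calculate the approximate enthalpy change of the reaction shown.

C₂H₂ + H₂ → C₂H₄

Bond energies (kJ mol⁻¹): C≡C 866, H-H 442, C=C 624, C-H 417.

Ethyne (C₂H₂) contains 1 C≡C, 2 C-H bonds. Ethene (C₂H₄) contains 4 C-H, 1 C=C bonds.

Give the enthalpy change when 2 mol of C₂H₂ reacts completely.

ΔH = −300 kJ

Bonds broken (reactants):
  C≡C: 1 × 866 = 866
  C-H: 2 × 417 = 834
  H-H: 1 × 442 = 442
  Σ(broken) = 2142 kJ
Bonds formed (products):
  C-H: 4 × 417 = 1668
  C=C: 1 × 624 = 624
  Σ(formed) = 2292 kJ
ΔH = Σ(broken) − Σ(formed) = 2142 − 2292 = −150 kJ
For 2× the reaction as written: 2 × (−150) = −300 kJ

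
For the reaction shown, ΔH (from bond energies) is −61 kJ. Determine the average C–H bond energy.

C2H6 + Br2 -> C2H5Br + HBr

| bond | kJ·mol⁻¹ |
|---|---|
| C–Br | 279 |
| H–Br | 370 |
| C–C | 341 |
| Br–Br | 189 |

Let D be the C–H bond energy.
Σ(broken) = 1×189 + 1×341 + 6×D = 530 + 6D
Σ(formed) = 1×279 + 1×341 + 5×D + 1×370 = 990 + 5D
ΔH = Σ(broken) − Σ(formed) = (530 + 6D) − (990 + 5D) = −460 + D
Setting this equal to −61 kJ gives D = 399 kJ/mol.

D(C–H) ≈ 399 kJ/mol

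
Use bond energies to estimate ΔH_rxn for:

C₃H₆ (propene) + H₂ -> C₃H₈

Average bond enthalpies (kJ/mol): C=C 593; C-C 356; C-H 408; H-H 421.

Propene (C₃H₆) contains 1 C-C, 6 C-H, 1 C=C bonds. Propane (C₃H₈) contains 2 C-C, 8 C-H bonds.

Bonds broken (reactants):
  C-C: 1 × 356 = 356
  C-H: 6 × 408 = 2448
  C=C: 1 × 593 = 593
  H-H: 1 × 421 = 421
  Σ(broken) = 3818 kJ
Bonds formed (products):
  C-C: 2 × 356 = 712
  C-H: 8 × 408 = 3264
  Σ(formed) = 3976 kJ
ΔH = Σ(broken) − Σ(formed) = 3818 − 3976 = −158 kJ

ΔH ≈ −158 kJ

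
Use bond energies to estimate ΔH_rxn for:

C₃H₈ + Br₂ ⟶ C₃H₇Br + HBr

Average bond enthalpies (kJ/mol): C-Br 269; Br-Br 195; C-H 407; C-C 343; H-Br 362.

ΔH ≈ −29 kJ

Bonds broken (reactants):
  Br-Br: 1 × 195 = 195
  C-C: 2 × 343 = 686
  C-H: 8 × 407 = 3256
  Σ(broken) = 4137 kJ
Bonds formed (products):
  C-Br: 1 × 269 = 269
  C-C: 2 × 343 = 686
  C-H: 7 × 407 = 2849
  H-Br: 1 × 362 = 362
  Σ(formed) = 4166 kJ
ΔH = Σ(broken) − Σ(formed) = 4137 − 4166 = −29 kJ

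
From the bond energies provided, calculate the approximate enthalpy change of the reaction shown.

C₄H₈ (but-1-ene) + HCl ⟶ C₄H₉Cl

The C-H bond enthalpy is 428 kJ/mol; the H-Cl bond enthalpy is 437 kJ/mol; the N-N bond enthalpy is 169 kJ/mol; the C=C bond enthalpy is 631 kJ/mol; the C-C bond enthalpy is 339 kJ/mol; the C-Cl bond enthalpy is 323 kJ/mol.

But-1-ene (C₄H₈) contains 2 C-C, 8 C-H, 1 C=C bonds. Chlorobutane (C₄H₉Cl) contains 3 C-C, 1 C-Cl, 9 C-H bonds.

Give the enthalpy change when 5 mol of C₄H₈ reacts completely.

ΔH = −110 kJ

Bonds broken (reactants):
  C-C: 2 × 339 = 678
  C-H: 8 × 428 = 3424
  C=C: 1 × 631 = 631
  H-Cl: 1 × 437 = 437
  Σ(broken) = 5170 kJ
Bonds formed (products):
  C-C: 3 × 339 = 1017
  C-Cl: 1 × 323 = 323
  C-H: 9 × 428 = 3852
  Σ(formed) = 5192 kJ
ΔH = Σ(broken) − Σ(formed) = 5170 − 5192 = −22 kJ
For 5× the reaction as written: 5 × (−22) = −110 kJ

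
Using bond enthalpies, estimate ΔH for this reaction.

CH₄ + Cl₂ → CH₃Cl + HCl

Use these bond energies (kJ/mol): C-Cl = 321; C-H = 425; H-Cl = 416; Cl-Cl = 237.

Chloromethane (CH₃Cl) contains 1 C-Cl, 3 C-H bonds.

Bonds broken (reactants):
  C-H: 4 × 425 = 1700
  Cl-Cl: 1 × 237 = 237
  Σ(broken) = 1937 kJ
Bonds formed (products):
  C-Cl: 1 × 321 = 321
  C-H: 3 × 425 = 1275
  H-Cl: 1 × 416 = 416
  Σ(formed) = 2012 kJ
ΔH = Σ(broken) − Σ(formed) = 1937 − 2012 = −75 kJ

ΔH ≈ −75 kJ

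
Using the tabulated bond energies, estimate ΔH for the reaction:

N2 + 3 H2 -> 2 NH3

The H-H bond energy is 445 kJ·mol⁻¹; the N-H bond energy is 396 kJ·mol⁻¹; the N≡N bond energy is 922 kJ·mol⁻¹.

ΔH ≈ −119 kJ

Bonds broken (reactants):
  H-H: 3 × 445 = 1335
  N≡N: 1 × 922 = 922
  Σ(broken) = 2257 kJ
Bonds formed (products):
  N-H: 6 × 396 = 2376
  Σ(formed) = 2376 kJ
ΔH = Σ(broken) − Σ(formed) = 2257 − 2376 = −119 kJ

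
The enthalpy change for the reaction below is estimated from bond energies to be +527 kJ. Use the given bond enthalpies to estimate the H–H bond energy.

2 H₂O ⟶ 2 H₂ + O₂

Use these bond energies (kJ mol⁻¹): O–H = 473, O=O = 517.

Let D be the H–H bond energy.
Σ(broken) = 4×473 = 1892
Σ(formed) = 2×D + 1×517 = 517 + 2D
ΔH = Σ(broken) − Σ(formed) = (1892) − (517 + 2D) = +1375 − 2D
Setting this equal to +527 kJ gives 2D = 848, so D = 424 kJ/mol.

D(H–H) ≈ 424 kJ/mol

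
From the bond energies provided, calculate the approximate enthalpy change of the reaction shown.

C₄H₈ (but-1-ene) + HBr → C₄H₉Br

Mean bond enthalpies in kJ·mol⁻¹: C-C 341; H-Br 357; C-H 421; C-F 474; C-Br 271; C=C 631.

ΔH ≈ −45 kJ

Bonds broken (reactants):
  C-C: 2 × 341 = 682
  C-H: 8 × 421 = 3368
  C=C: 1 × 631 = 631
  H-Br: 1 × 357 = 357
  Σ(broken) = 5038 kJ
Bonds formed (products):
  C-Br: 1 × 271 = 271
  C-C: 3 × 341 = 1023
  C-H: 9 × 421 = 3789
  Σ(formed) = 5083 kJ
ΔH = Σ(broken) − Σ(formed) = 5038 − 5083 = −45 kJ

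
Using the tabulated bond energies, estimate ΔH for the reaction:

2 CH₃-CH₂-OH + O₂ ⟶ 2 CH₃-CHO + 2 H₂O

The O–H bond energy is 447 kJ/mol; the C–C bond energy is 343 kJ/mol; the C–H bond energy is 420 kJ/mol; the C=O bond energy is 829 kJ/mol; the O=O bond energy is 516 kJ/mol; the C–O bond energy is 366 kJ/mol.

ΔH ≈ −464 kJ

Bonds broken (reactants):
  C–C: 2 × 343 = 686
  C–H: 10 × 420 = 4200
  C–O: 2 × 366 = 732
  O–H: 2 × 447 = 894
  O=O: 1 × 516 = 516
  Σ(broken) = 7028 kJ
Bonds formed (products):
  C–C: 2 × 343 = 686
  C–H: 8 × 420 = 3360
  C=O: 2 × 829 = 1658
  O–H: 4 × 447 = 1788
  Σ(formed) = 7492 kJ
ΔH = Σ(broken) − Σ(formed) = 7028 − 7492 = −464 kJ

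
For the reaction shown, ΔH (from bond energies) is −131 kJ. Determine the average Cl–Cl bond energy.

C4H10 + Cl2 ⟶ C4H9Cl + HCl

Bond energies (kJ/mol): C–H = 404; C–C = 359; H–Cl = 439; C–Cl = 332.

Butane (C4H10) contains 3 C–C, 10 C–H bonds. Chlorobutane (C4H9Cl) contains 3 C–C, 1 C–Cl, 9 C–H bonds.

D(Cl–Cl) ≈ 236 kJ/mol

Let D be the Cl–Cl bond energy.
Σ(broken) = 3×359 + 10×404 + 1×D = 5117 + D
Σ(formed) = 3×359 + 1×332 + 9×404 + 1×439 = 5484
ΔH = Σ(broken) − Σ(formed) = (5117 + D) − (5484) = −367 + D
Setting this equal to −131 kJ gives D = 236 kJ/mol.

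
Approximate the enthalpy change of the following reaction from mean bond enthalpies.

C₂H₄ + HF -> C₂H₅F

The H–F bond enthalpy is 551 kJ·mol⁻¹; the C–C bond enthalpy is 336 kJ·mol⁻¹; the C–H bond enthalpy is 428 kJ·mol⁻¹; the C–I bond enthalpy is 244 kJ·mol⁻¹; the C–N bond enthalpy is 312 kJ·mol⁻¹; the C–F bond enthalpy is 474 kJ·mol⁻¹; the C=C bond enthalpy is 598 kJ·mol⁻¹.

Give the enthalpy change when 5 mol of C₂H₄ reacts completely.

ΔH = −445 kJ

Bonds broken (reactants):
  C–H: 4 × 428 = 1712
  C=C: 1 × 598 = 598
  H–F: 1 × 551 = 551
  Σ(broken) = 2861 kJ
Bonds formed (products):
  C–C: 1 × 336 = 336
  C–F: 1 × 474 = 474
  C–H: 5 × 428 = 2140
  Σ(formed) = 2950 kJ
ΔH = Σ(broken) − Σ(formed) = 2861 − 2950 = −89 kJ
For 5× the reaction as written: 5 × (−89) = −445 kJ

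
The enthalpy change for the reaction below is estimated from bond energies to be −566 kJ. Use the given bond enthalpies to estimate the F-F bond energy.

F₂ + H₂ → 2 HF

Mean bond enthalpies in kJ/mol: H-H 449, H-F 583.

D(F-F) ≈ 151 kJ/mol

Let D be the F-F bond energy.
Σ(broken) = 1×D + 1×449 = 449 + D
Σ(formed) = 2×583 = 1166
ΔH = Σ(broken) − Σ(formed) = (449 + D) − (1166) = −717 + D
Setting this equal to −566 kJ gives D = 151 kJ/mol.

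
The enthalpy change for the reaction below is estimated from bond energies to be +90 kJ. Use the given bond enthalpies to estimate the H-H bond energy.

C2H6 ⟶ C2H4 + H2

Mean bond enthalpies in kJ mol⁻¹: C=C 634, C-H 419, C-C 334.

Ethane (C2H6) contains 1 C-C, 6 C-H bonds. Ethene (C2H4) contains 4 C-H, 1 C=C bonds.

Let D be the H-H bond energy.
Σ(broken) = 1×334 + 6×419 = 2848
Σ(formed) = 4×419 + 1×634 + 1×D = 2310 + D
ΔH = Σ(broken) − Σ(formed) = (2848) − (2310 + D) = +538 − D
Setting this equal to +90 kJ gives D = 448 kJ/mol.

D(H-H) ≈ 448 kJ/mol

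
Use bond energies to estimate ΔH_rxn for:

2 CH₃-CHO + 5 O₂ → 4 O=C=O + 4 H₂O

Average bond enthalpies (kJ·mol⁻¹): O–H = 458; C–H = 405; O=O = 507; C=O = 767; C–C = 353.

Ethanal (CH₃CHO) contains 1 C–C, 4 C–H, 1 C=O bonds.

Bonds broken (reactants):
  C–C: 2 × 353 = 706
  C–H: 8 × 405 = 3240
  C=O: 2 × 767 = 1534
  O=O: 5 × 507 = 2535
  Σ(broken) = 8015 kJ
Bonds formed (products):
  C=O: 8 × 767 = 6136
  O–H: 8 × 458 = 3664
  Σ(formed) = 9800 kJ
ΔH = Σ(broken) − Σ(formed) = 8015 − 9800 = −1785 kJ

ΔH ≈ −1785 kJ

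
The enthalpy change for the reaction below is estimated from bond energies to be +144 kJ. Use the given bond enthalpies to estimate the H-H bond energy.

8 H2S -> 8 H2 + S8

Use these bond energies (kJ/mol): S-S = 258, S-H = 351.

D(H-H) ≈ 426 kJ/mol

Let D be the H-H bond energy.
Σ(broken) = 16×351 = 5616
Σ(formed) = 8×D + 8×258 = 2064 + 8D
ΔH = Σ(broken) − Σ(formed) = (5616) − (2064 + 8D) = +3552 − 8D
Setting this equal to +144 kJ gives 8D = 3408, so D = 426 kJ/mol.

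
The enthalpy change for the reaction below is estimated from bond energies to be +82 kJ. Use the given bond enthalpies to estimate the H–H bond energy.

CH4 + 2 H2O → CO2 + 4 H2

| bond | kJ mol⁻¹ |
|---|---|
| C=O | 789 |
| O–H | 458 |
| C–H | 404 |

D(H–H) ≈ 447 kJ/mol

Let D be the H–H bond energy.
Σ(broken) = 4×404 + 4×458 = 3448
Σ(formed) = 2×789 + 4×D = 1578 + 4D
ΔH = Σ(broken) − Σ(formed) = (3448) − (1578 + 4D) = +1870 − 4D
Setting this equal to +82 kJ gives 4D = 1788, so D = 447 kJ/mol.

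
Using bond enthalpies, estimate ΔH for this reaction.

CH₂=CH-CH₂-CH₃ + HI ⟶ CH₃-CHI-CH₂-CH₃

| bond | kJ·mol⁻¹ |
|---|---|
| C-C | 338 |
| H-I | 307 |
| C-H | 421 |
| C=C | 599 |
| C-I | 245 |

Bonds broken (reactants):
  C-C: 2 × 338 = 676
  C-H: 8 × 421 = 3368
  C=C: 1 × 599 = 599
  H-I: 1 × 307 = 307
  Σ(broken) = 4950 kJ
Bonds formed (products):
  C-C: 3 × 338 = 1014
  C-H: 9 × 421 = 3789
  C-I: 1 × 245 = 245
  Σ(formed) = 5048 kJ
ΔH = Σ(broken) − Σ(formed) = 4950 − 5048 = −98 kJ

ΔH ≈ −98 kJ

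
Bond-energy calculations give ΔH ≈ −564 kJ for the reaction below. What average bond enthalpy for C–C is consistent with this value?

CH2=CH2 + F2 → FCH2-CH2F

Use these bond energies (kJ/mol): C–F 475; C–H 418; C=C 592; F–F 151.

D(C–C) ≈ 357 kJ/mol

Let D be the C–C bond energy.
Σ(broken) = 4×418 + 1×592 + 1×151 = 2415
Σ(formed) = 1×D + 2×475 + 4×418 = 2622 + D
ΔH = Σ(broken) − Σ(formed) = (2415) − (2622 + D) = −207 − D
Setting this equal to −564 kJ gives D = 357 kJ/mol.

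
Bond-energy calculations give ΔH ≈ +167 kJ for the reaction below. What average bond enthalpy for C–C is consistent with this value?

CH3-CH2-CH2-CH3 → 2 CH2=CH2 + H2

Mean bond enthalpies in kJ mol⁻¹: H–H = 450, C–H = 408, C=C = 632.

Let D be the C–C bond energy.
Σ(broken) = 3×D + 10×408 = 4080 + 3D
Σ(formed) = 8×408 + 2×632 + 1×450 = 4978
ΔH = Σ(broken) − Σ(formed) = (4080 + 3D) − (4978) = −898 + 3D
Setting this equal to +167 kJ gives 3D = 1065, so D = 355 kJ/mol.

D(C–C) ≈ 355 kJ/mol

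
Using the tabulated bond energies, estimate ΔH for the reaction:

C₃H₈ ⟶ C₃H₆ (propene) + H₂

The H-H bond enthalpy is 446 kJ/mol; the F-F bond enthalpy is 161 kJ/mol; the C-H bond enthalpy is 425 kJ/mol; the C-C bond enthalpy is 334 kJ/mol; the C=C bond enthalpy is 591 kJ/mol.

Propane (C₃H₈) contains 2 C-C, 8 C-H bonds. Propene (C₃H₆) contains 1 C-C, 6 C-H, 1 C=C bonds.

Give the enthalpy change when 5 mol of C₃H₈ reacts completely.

ΔH = +735 kJ

Bonds broken (reactants):
  C-C: 2 × 334 = 668
  C-H: 8 × 425 = 3400
  Σ(broken) = 4068 kJ
Bonds formed (products):
  C-C: 1 × 334 = 334
  C-H: 6 × 425 = 2550
  C=C: 1 × 591 = 591
  H-H: 1 × 446 = 446
  Σ(formed) = 3921 kJ
ΔH = Σ(broken) − Σ(formed) = 4068 − 3921 = +147 kJ
For 5× the reaction as written: 5 × (+147) = +735 kJ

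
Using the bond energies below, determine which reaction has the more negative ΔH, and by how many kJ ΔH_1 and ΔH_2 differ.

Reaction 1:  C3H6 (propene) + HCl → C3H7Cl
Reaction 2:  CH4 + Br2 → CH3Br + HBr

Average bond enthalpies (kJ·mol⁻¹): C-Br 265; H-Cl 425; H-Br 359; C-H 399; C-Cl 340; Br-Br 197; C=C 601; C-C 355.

Reaction 1, by 40 kJ

Reaction 1:
  Bonds broken (reactants):
    C-C: 1 × 355 = 355
    C-H: 6 × 399 = 2394
    C=C: 1 × 601 = 601
    H-Cl: 1 × 425 = 425
    Σ(broken) = 3775 kJ
  Bonds formed (products):
    C-C: 2 × 355 = 710
    C-Cl: 1 × 340 = 340
    C-H: 7 × 399 = 2793
    Σ(formed) = 3843 kJ
  ΔH_1 = 3775 − 3843 = −68 kJ
Reaction 2:
  Bonds broken (reactants):
    Br-Br: 1 × 197 = 197
    C-H: 4 × 399 = 1596
    Σ(broken) = 1793 kJ
  Bonds formed (products):
    C-Br: 1 × 265 = 265
    C-H: 3 × 399 = 1197
    H-Br: 1 × 359 = 359
    Σ(formed) = 1821 kJ
  ΔH_2 = 1793 − 1821 = −28 kJ
ΔH_1 − ΔH_2 = −40 kJ, so reaction 1 has the more negative ΔH; |ΔH_1 − ΔH_2| = 40 kJ.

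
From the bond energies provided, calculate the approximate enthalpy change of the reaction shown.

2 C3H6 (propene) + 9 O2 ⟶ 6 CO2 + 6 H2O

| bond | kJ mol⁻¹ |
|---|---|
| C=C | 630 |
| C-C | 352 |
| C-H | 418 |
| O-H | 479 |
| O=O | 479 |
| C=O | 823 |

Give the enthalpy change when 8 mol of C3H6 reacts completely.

Bonds broken (reactants):
  C-C: 2 × 352 = 704
  C-H: 12 × 418 = 5016
  C=C: 2 × 630 = 1260
  O=O: 9 × 479 = 4311
  Σ(broken) = 11291 kJ
Bonds formed (products):
  C=O: 12 × 823 = 9876
  O-H: 12 × 479 = 5748
  Σ(formed) = 15624 kJ
ΔH = Σ(broken) − Σ(formed) = 11291 − 15624 = −4333 kJ
For 4× the reaction as written: 4 × (−4333) = −17332 kJ

ΔH = −17332 kJ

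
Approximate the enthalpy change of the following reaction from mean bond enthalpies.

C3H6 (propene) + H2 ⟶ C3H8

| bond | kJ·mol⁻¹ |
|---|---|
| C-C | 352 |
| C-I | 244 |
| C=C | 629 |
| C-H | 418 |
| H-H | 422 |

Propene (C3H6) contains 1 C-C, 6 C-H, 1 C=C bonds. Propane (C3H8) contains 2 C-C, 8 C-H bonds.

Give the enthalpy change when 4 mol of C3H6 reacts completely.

Bonds broken (reactants):
  C-C: 1 × 352 = 352
  C-H: 6 × 418 = 2508
  C=C: 1 × 629 = 629
  H-H: 1 × 422 = 422
  Σ(broken) = 3911 kJ
Bonds formed (products):
  C-C: 2 × 352 = 704
  C-H: 8 × 418 = 3344
  Σ(formed) = 4048 kJ
ΔH = Σ(broken) − Σ(formed) = 3911 − 4048 = −137 kJ
For 4× the reaction as written: 4 × (−137) = −548 kJ

ΔH = −548 kJ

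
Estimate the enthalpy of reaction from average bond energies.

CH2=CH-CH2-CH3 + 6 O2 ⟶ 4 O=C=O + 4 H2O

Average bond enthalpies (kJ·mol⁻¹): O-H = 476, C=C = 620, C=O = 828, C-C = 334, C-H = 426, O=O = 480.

Bonds broken (reactants):
  C-C: 2 × 334 = 668
  C-H: 8 × 426 = 3408
  C=C: 1 × 620 = 620
  O=O: 6 × 480 = 2880
  Σ(broken) = 7576 kJ
Bonds formed (products):
  C=O: 8 × 828 = 6624
  O-H: 8 × 476 = 3808
  Σ(formed) = 10432 kJ
ΔH = Σ(broken) − Σ(formed) = 7576 − 10432 = −2856 kJ

ΔH ≈ −2856 kJ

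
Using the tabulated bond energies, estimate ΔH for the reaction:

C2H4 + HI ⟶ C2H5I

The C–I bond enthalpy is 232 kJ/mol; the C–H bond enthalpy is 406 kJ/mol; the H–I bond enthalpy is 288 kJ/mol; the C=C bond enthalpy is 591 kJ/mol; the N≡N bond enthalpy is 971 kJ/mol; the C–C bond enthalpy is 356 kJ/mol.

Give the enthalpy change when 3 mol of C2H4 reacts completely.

ΔH = −345 kJ

Bonds broken (reactants):
  C–H: 4 × 406 = 1624
  C=C: 1 × 591 = 591
  H–I: 1 × 288 = 288
  Σ(broken) = 2503 kJ
Bonds formed (products):
  C–C: 1 × 356 = 356
  C–H: 5 × 406 = 2030
  C–I: 1 × 232 = 232
  Σ(formed) = 2618 kJ
ΔH = Σ(broken) − Σ(formed) = 2503 − 2618 = −115 kJ
For 3× the reaction as written: 3 × (−115) = −345 kJ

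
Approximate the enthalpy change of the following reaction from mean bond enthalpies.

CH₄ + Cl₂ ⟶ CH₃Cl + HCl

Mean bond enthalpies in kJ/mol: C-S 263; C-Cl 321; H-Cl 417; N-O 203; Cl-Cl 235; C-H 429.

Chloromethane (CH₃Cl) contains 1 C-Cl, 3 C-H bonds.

Bonds broken (reactants):
  C-H: 4 × 429 = 1716
  Cl-Cl: 1 × 235 = 235
  Σ(broken) = 1951 kJ
Bonds formed (products):
  C-Cl: 1 × 321 = 321
  C-H: 3 × 429 = 1287
  H-Cl: 1 × 417 = 417
  Σ(formed) = 2025 kJ
ΔH = Σ(broken) − Σ(formed) = 1951 − 2025 = −74 kJ

ΔH ≈ −74 kJ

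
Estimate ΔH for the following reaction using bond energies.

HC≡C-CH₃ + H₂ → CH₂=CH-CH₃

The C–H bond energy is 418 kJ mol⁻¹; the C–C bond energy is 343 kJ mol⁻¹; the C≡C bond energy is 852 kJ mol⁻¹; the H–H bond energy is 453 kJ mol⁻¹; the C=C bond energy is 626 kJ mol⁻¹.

ΔH ≈ −157 kJ

Bonds broken (reactants):
  C≡C: 1 × 852 = 852
  C–C: 1 × 343 = 343
  C–H: 4 × 418 = 1672
  H–H: 1 × 453 = 453
  Σ(broken) = 3320 kJ
Bonds formed (products):
  C–C: 1 × 343 = 343
  C–H: 6 × 418 = 2508
  C=C: 1 × 626 = 626
  Σ(formed) = 3477 kJ
ΔH = Σ(broken) − Σ(formed) = 3320 − 3477 = −157 kJ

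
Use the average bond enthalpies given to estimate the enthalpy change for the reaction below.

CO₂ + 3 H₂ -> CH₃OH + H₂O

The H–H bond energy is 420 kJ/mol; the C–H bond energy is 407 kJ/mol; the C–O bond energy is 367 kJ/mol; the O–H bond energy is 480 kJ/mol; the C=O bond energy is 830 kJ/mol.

ΔH ≈ −108 kJ

Bonds broken (reactants):
  C=O: 2 × 830 = 1660
  H–H: 3 × 420 = 1260
  Σ(broken) = 2920 kJ
Bonds formed (products):
  C–H: 3 × 407 = 1221
  C–O: 1 × 367 = 367
  O–H: 3 × 480 = 1440
  Σ(formed) = 3028 kJ
ΔH = Σ(broken) − Σ(formed) = 2920 − 3028 = −108 kJ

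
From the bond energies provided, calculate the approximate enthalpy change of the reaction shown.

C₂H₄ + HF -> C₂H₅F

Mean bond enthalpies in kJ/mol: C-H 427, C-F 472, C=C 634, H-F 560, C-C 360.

Bonds broken (reactants):
  C-H: 4 × 427 = 1708
  C=C: 1 × 634 = 634
  H-F: 1 × 560 = 560
  Σ(broken) = 2902 kJ
Bonds formed (products):
  C-C: 1 × 360 = 360
  C-F: 1 × 472 = 472
  C-H: 5 × 427 = 2135
  Σ(formed) = 2967 kJ
ΔH = Σ(broken) − Σ(formed) = 2902 − 2967 = −65 kJ

ΔH ≈ −65 kJ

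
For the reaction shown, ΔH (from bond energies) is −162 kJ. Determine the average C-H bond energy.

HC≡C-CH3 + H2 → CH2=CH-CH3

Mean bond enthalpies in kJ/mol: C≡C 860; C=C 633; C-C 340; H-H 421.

D(C-H) ≈ 405 kJ/mol

Let D be the C-H bond energy.
Σ(broken) = 1×860 + 1×340 + 4×D + 1×421 = 1621 + 4D
Σ(formed) = 1×340 + 6×D + 1×633 = 973 + 6D
ΔH = Σ(broken) − Σ(formed) = (1621 + 4D) − (973 + 6D) = +648 − 2D
Setting this equal to −162 kJ gives 2D = 810, so D = 405 kJ/mol.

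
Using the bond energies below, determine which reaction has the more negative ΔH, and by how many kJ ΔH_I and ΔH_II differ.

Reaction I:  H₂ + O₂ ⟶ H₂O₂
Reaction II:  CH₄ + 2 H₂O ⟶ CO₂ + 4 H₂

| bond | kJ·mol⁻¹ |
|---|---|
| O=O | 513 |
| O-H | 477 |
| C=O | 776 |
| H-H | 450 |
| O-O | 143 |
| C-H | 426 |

Reaction I, by 394 kJ

Reaction I:
  Bonds broken (reactants):
    H-H: 1 × 450 = 450
    O=O: 1 × 513 = 513
    Σ(broken) = 963 kJ
  Bonds formed (products):
    O-H: 2 × 477 = 954
    O-O: 1 × 143 = 143
    Σ(formed) = 1097 kJ
  ΔH_I = 963 − 1097 = −134 kJ
Reaction II:
  Bonds broken (reactants):
    C-H: 4 × 426 = 1704
    O-H: 4 × 477 = 1908
    Σ(broken) = 3612 kJ
  Bonds formed (products):
    C=O: 2 × 776 = 1552
    H-H: 4 × 450 = 1800
    Σ(formed) = 3352 kJ
  ΔH_II = 3612 − 3352 = +260 kJ
ΔH_I − ΔH_II = −394 kJ, so reaction I has the more negative ΔH; |ΔH_I − ΔH_II| = 394 kJ.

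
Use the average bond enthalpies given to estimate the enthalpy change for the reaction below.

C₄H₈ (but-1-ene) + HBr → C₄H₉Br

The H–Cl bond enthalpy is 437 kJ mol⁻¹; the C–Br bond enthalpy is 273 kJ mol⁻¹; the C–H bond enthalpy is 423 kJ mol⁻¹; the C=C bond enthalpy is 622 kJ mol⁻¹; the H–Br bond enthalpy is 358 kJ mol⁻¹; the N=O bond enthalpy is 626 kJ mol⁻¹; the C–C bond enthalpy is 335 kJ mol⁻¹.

Bonds broken (reactants):
  C–C: 2 × 335 = 670
  C–H: 8 × 423 = 3384
  C=C: 1 × 622 = 622
  H–Br: 1 × 358 = 358
  Σ(broken) = 5034 kJ
Bonds formed (products):
  C–Br: 1 × 273 = 273
  C–C: 3 × 335 = 1005
  C–H: 9 × 423 = 3807
  Σ(formed) = 5085 kJ
ΔH = Σ(broken) − Σ(formed) = 5034 − 5085 = −51 kJ

ΔH ≈ −51 kJ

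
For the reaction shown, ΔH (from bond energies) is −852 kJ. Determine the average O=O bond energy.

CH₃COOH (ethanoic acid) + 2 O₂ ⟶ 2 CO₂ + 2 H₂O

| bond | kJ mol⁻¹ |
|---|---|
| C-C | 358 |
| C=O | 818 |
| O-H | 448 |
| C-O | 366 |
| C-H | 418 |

Let D be the O=O bond energy.
Σ(broken) = 1×358 + 3×418 + 1×366 + 1×818 + 1×448 + 2×D = 3244 + 2D
Σ(formed) = 4×818 + 4×448 = 5064
ΔH = Σ(broken) − Σ(formed) = (3244 + 2D) − (5064) = −1820 + 2D
Setting this equal to −852 kJ gives 2D = 968, so D = 484 kJ/mol.

D(O=O) ≈ 484 kJ/mol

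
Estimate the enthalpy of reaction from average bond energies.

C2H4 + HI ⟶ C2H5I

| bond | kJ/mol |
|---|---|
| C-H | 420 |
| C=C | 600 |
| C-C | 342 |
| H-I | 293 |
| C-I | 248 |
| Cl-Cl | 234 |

ΔH ≈ −117 kJ

Bonds broken (reactants):
  C-H: 4 × 420 = 1680
  C=C: 1 × 600 = 600
  H-I: 1 × 293 = 293
  Σ(broken) = 2573 kJ
Bonds formed (products):
  C-C: 1 × 342 = 342
  C-H: 5 × 420 = 2100
  C-I: 1 × 248 = 248
  Σ(formed) = 2690 kJ
ΔH = Σ(broken) − Σ(formed) = 2573 − 2690 = −117 kJ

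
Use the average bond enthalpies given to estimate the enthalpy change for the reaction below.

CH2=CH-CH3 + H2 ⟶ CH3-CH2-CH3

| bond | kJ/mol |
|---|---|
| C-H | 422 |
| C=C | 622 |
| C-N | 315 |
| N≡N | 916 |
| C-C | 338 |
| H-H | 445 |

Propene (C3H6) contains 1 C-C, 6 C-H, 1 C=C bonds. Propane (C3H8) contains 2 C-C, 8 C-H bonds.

Bonds broken (reactants):
  C-C: 1 × 338 = 338
  C-H: 6 × 422 = 2532
  C=C: 1 × 622 = 622
  H-H: 1 × 445 = 445
  Σ(broken) = 3937 kJ
Bonds formed (products):
  C-C: 2 × 338 = 676
  C-H: 8 × 422 = 3376
  Σ(formed) = 4052 kJ
ΔH = Σ(broken) − Σ(formed) = 3937 − 4052 = −115 kJ

ΔH ≈ −115 kJ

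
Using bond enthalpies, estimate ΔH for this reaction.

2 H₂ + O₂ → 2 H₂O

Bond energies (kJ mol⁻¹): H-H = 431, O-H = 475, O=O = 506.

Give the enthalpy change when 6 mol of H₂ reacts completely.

Bonds broken (reactants):
  H-H: 2 × 431 = 862
  O=O: 1 × 506 = 506
  Σ(broken) = 1368 kJ
Bonds formed (products):
  O-H: 4 × 475 = 1900
  Σ(formed) = 1900 kJ
ΔH = Σ(broken) − Σ(formed) = 1368 − 1900 = −532 kJ
For 3× the reaction as written: 3 × (−532) = −1596 kJ

ΔH = −1596 kJ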